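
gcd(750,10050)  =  150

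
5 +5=10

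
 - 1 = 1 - 2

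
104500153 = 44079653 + 60420500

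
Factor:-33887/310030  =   - 47/430 = - 2^ ( - 1) * 5^ ( - 1) * 43^( - 1)*47^1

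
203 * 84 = 17052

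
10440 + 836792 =847232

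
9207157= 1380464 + 7826693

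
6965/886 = 6965/886 = 7.86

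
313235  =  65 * 4819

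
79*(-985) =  - 77815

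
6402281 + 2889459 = 9291740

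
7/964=7/964 =0.01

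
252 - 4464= - 4212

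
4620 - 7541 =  - 2921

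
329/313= 329/313 = 1.05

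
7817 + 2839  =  10656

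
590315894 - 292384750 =297931144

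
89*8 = 712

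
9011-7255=1756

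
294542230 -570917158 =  -276374928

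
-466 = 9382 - 9848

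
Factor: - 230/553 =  - 2^1*5^1*7^( - 1)*23^1 * 79^( - 1 )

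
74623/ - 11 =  - 6784 + 1/11 = -6783.91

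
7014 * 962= 6747468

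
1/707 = 1/707 = 0.00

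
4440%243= 66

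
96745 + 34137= 130882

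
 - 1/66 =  - 1 + 65/66 = - 0.02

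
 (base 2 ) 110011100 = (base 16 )19c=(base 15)1C7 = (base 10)412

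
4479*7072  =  31675488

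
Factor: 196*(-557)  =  -2^2*7^2*557^1=-  109172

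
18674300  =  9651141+9023159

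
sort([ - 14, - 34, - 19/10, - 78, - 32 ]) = [  -  78, - 34, - 32, - 14, - 19/10]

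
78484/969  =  78484/969 = 80.99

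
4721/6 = 786 + 5/6 = 786.83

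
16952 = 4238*4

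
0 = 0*94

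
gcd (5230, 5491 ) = 1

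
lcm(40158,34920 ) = 803160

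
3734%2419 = 1315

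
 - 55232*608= - 33581056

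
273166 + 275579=548745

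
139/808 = 139/808 = 0.17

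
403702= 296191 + 107511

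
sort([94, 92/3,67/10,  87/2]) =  [67/10 , 92/3, 87/2,  94 ]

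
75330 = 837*90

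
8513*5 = 42565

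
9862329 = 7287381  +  2574948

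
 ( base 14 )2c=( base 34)16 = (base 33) 17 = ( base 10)40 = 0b101000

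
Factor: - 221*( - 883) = 13^1*17^1*883^1 = 195143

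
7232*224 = 1619968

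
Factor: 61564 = 2^2*  15391^1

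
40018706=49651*806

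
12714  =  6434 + 6280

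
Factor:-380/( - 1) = 2^2* 5^1 * 19^1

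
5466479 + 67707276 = 73173755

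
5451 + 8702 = 14153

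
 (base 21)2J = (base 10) 61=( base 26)29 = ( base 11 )56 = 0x3D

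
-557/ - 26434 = 557/26434 = 0.02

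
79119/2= 39559+1/2 = 39559.50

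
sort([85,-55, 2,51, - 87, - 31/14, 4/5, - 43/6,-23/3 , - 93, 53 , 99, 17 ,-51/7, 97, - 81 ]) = [-93, - 87,-81, - 55, - 23/3, - 51/7, - 43/6, - 31/14, 4/5,2, 17, 51,53,85, 97 , 99]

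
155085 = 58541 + 96544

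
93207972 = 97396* 957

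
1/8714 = 1/8714 = 0.00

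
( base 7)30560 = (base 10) 7490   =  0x1d42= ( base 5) 214430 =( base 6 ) 54402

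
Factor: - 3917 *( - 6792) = 2^3*3^1*283^1 *3917^1 = 26604264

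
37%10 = 7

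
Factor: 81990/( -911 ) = - 2^1*3^2*5^1 = - 90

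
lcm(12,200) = 600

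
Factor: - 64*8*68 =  - 34816=- 2^11*17^1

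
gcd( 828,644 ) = 92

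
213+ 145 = 358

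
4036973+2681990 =6718963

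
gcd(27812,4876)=4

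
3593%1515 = 563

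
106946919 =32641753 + 74305166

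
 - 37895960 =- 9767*3880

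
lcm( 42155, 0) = 0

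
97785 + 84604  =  182389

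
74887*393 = 29430591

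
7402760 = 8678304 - 1275544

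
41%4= 1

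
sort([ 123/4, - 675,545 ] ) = [  -  675, 123/4,545 ]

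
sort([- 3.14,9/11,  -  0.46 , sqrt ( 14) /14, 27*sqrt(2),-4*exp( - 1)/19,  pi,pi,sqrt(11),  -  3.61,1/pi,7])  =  [ - 3.61,-3.14, -0.46, - 4*exp(- 1 )/19,sqrt(14)/14,  1/pi, 9/11 , pi,pi,sqrt ( 11),  7,  27*sqrt( 2)]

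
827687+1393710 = 2221397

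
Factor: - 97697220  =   - 2^2 *3^1*5^1*211^1*7717^1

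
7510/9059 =7510/9059 = 0.83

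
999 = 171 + 828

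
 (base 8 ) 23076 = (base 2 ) 10011000111110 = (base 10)9790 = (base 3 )111102121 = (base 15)2d7a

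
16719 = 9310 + 7409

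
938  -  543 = 395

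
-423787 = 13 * (-32599)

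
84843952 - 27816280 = 57027672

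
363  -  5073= - 4710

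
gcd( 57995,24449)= 1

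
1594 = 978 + 616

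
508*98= 49784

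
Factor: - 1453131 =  - 3^2*161459^1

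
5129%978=239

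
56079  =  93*603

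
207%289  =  207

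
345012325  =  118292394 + 226719931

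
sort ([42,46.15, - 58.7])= [ - 58.7, 42,46.15]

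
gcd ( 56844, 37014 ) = 6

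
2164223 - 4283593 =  - 2119370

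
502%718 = 502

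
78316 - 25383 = 52933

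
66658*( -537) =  - 35795346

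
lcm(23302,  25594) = 1561234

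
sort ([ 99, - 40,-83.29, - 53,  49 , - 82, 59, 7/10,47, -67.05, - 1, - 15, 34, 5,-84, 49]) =[ - 84, - 83.29, - 82,-67.05,-53, - 40, - 15, - 1,  7/10,5,34,47,49, 49, 59, 99 ]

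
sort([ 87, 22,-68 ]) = [ -68,22,87 ] 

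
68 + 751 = 819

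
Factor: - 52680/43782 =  - 2^2 * 5^1*439^1*7297^( -1 ) = - 8780/7297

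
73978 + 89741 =163719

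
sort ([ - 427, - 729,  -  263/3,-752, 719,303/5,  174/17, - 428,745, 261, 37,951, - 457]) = [ -752, - 729, - 457, -428,  -  427, - 263/3,174/17,37 , 303/5,  261, 719,  745, 951] 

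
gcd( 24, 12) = 12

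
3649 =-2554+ 6203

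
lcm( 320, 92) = 7360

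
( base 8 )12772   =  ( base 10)5626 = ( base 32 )5FQ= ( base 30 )67g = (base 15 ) 1A01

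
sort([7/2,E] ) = [ E, 7/2]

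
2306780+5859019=8165799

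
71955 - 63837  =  8118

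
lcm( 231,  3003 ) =3003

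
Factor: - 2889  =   - 3^3 * 107^1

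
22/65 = 22/65= 0.34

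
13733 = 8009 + 5724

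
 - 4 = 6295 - 6299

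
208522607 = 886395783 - 677873176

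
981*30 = 29430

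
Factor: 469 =7^1* 67^1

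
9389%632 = 541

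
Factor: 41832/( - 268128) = - 83/532=- 2^(-2) *7^(  -  1)*19^( - 1) *83^1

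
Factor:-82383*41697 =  - 3435123951=- 3^3* 7^1*41^1*113^1*3923^1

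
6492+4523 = 11015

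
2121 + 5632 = 7753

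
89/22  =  89/22=4.05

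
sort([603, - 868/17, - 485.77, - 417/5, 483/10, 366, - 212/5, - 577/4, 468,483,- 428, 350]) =[-485.77,-428, - 577/4, - 417/5, - 868/17, - 212/5, 483/10, 350,366,468, 483,  603] 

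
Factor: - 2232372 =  - 2^2*3^1*17^1 *31^1*353^1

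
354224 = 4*88556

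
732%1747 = 732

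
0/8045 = 0= 0.00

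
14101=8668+5433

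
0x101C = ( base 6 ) 31032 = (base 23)7I7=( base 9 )5582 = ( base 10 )4124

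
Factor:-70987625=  - 5^3*43^1*47^1 * 281^1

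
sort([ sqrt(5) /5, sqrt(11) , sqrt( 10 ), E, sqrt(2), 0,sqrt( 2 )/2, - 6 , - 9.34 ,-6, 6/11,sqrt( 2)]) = [-9.34, - 6, - 6, 0,sqrt(5 ) /5, 6/11, sqrt( 2) /2,sqrt( 2),sqrt(2), E,  sqrt(10),sqrt(11) ]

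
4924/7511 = 4924/7511 = 0.66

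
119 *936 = 111384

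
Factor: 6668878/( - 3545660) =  - 3334439/1772830 = - 2^( - 1)*5^( - 1 ) *593^1*5623^1*177283^ (-1)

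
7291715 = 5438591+1853124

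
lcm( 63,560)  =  5040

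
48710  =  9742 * 5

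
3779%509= 216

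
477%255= 222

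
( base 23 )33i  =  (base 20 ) 43E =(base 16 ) 68a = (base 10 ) 1674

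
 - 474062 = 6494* ( - 73 )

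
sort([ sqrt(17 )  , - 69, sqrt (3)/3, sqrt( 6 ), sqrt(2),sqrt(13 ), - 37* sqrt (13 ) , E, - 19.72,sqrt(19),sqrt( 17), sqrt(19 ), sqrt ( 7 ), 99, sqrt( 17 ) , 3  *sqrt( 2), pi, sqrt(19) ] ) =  [ - 37*sqrt( 13 ), - 69, - 19.72,sqrt( 3) /3,sqrt (2),sqrt(6 ), sqrt(7),E, pi,sqrt( 13 ), sqrt ( 17),sqrt( 17 ), sqrt( 17),  3* sqrt (2), sqrt(19), sqrt (19 ), sqrt(19 ), 99]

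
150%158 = 150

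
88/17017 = 8/1547 = 0.01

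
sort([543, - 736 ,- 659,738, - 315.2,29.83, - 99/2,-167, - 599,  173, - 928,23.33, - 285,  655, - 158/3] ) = [ - 928,-736, - 659, - 599, - 315.2, - 285,-167, - 158/3, - 99/2,23.33,29.83,173, 543,655,738] 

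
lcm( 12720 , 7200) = 381600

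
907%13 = 10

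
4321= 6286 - 1965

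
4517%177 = 92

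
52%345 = 52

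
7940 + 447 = 8387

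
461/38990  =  461/38990 = 0.01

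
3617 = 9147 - 5530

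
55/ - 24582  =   - 1 + 24527/24582 = - 0.00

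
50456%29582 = 20874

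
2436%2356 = 80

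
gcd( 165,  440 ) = 55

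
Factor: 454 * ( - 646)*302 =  - 88571768 = - 2^3*17^1*19^1*  151^1*227^1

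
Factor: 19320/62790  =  2^2 * 13^(-1) = 4/13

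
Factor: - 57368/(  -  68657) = 2^3 *101^1*967^( - 1) = 808/967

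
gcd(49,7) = 7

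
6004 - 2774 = 3230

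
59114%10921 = 4509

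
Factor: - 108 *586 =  - 63288 = -2^3 *3^3*293^1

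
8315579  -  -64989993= 73305572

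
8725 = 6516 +2209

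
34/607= 34/607 = 0.06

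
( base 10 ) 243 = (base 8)363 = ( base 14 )135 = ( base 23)AD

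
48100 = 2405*20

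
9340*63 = 588420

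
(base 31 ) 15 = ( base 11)33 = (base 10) 36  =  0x24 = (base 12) 30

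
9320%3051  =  167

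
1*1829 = 1829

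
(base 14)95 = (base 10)131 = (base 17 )7c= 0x83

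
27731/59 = 470 + 1/59 = 470.02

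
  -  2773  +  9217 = 6444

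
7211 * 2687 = 19375957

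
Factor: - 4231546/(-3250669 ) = 2^1*11^1*192343^1 * 3250669^( - 1 ) 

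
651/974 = 651/974= 0.67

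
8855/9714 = 8855/9714 = 0.91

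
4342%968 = 470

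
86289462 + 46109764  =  132399226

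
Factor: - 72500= -2^2*5^4 * 29^1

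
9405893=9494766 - 88873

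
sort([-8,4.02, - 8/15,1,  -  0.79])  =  [-8,  -  0.79, - 8/15, 1, 4.02 ] 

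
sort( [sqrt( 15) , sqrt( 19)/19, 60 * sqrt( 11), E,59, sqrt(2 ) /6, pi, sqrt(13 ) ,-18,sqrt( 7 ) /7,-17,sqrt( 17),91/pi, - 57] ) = [-57,-18, - 17, sqrt(19)/19 , sqrt ( 2) /6,sqrt( 7 ) /7, E,  pi, sqrt(13), sqrt( 15),  sqrt( 17 ), 91/pi, 59, 60*sqrt( 11) ]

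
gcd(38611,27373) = 1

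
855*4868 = 4162140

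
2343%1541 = 802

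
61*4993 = 304573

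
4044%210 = 54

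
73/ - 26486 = -1 + 26413/26486 =-0.00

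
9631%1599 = 37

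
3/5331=1/1777 =0.00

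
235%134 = 101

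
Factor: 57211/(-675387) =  - 77/909=-  3^(-2)*7^1  *  11^1*101^(-1)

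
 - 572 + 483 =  - 89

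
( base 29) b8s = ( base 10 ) 9511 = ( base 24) gc7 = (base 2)10010100100111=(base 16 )2527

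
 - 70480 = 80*( - 881) 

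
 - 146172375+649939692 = 503767317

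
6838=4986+1852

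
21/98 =3/14 = 0.21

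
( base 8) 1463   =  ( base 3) 1010100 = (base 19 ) 252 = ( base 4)30303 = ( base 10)819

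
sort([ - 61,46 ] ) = [ - 61,46 ]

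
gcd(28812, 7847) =7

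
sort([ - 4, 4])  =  [ - 4,4 ] 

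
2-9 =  - 7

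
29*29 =841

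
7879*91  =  716989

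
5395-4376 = 1019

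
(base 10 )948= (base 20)278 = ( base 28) 15O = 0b1110110100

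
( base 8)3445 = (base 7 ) 5222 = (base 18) 5BB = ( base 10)1829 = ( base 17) 65A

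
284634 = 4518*63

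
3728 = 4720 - 992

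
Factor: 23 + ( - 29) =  - 6 = - 2^1*3^1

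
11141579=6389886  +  4751693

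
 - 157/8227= - 157/8227 = - 0.02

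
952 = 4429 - 3477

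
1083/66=361/22 =16.41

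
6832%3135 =562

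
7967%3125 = 1717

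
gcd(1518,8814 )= 6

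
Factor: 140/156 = 3^( - 1) * 5^1*7^1*13^(  -  1) = 35/39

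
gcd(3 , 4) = 1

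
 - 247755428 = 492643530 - 740398958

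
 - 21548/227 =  -21548/227= - 94.93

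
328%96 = 40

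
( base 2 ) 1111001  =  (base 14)89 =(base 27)4d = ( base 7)232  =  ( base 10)121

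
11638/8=5819/4  =  1454.75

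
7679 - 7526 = 153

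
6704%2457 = 1790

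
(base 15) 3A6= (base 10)831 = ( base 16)33F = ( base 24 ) 1AF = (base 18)2A3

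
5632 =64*88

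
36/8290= 18/4145 = 0.00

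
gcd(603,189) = 9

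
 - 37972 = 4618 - 42590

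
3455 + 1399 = 4854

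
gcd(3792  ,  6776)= 8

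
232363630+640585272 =872948902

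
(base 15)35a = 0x2F8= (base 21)1F4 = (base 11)631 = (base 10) 760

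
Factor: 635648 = 2^8*13^1 * 191^1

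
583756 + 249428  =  833184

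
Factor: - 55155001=  -  11^1*71^1*70621^1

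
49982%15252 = 4226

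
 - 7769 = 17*( - 457)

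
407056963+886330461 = 1293387424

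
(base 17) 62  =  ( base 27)3n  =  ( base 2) 1101000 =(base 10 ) 104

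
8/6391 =8/6391 = 0.00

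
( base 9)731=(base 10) 595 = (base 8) 1123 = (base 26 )mn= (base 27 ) m1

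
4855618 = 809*6002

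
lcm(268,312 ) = 20904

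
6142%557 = 15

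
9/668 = 9/668 = 0.01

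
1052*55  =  57860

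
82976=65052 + 17924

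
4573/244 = 18 + 181/244 =18.74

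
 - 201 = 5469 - 5670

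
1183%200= 183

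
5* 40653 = 203265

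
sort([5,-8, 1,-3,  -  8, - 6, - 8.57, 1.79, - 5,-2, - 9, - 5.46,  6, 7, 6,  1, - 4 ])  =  [ - 9,  -  8.57, - 8, - 8, - 6,-5.46, - 5, - 4, - 3, - 2, 1, 1,  1.79,5,  6, 6,  7]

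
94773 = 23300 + 71473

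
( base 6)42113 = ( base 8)13035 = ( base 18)h89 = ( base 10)5661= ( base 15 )1A26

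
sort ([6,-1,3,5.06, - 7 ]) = [  -  7,  -  1,3, 5.06, 6] 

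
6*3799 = 22794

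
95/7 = 13 + 4/7  =  13.57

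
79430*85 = 6751550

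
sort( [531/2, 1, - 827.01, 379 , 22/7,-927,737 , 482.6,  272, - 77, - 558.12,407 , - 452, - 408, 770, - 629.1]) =[ - 927, - 827.01, - 629.1, - 558.12, - 452, - 408, - 77,1, 22/7  ,  531/2 , 272, 379,  407, 482.6, 737,770]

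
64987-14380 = 50607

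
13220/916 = 14+99/229 = 14.43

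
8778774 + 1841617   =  10620391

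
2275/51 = 44+31/51 = 44.61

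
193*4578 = 883554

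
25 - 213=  - 188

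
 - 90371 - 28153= - 118524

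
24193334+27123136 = 51316470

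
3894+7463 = 11357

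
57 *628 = 35796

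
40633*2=81266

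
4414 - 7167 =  - 2753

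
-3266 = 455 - 3721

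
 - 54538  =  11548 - 66086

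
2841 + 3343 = 6184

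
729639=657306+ 72333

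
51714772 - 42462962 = 9251810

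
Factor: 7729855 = 5^1*7^1*37^1*47^1*127^1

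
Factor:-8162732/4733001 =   -  2^2*3^(-2)*7^( - 1)*13^( - 1 )*373^1 *5471^1*5779^(-1)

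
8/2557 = 8/2557 = 0.00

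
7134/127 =7134/127 = 56.17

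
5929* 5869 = 34797301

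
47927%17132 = 13663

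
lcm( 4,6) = 12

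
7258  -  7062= 196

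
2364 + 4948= 7312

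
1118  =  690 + 428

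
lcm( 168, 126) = 504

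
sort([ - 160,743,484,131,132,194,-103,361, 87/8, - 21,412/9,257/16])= [ - 160,  -  103, - 21, 87/8,  257/16, 412/9,131,132,194,  361,484,743]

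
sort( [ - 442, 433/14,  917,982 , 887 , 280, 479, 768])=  [ - 442, 433/14,280,  479, 768, 887, 917, 982]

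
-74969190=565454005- 640423195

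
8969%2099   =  573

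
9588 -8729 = 859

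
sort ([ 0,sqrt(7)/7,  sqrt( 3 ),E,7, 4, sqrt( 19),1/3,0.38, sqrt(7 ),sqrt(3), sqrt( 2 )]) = [ 0,1/3,sqrt(7 )/7,0.38,sqrt(2 ),sqrt ( 3), sqrt( 3 ), sqrt( 7),  E,4, sqrt( 19 ),7 ]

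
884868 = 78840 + 806028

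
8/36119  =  8/36119=0.00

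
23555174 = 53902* 437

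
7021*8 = 56168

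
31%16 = 15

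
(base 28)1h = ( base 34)1B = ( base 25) 1K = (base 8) 55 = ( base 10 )45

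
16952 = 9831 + 7121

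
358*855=306090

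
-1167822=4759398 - 5927220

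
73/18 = 4 + 1/18 = 4.06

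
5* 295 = 1475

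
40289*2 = 80578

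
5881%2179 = 1523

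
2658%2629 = 29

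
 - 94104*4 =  - 376416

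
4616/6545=4616/6545 = 0.71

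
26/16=13/8=1.62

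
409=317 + 92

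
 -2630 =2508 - 5138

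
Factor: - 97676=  - 2^2*24419^1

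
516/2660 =129/665 = 0.19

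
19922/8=2490 + 1/4= 2490.25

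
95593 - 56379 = 39214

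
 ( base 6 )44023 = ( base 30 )6m3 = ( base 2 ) 1011110101111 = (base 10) 6063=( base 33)5io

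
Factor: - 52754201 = -59^1*894139^1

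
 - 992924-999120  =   - 1992044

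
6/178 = 3/89 = 0.03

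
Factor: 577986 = 2^1*3^1*96331^1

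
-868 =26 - 894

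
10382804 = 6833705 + 3549099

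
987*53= 52311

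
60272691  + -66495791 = -6223100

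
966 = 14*69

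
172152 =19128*9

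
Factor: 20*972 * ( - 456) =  - 8864640  =  - 2^7*3^6*5^1* 19^1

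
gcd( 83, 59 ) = 1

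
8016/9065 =8016/9065 = 0.88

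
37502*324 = 12150648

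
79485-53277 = 26208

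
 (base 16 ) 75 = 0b1110101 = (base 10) 117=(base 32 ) 3l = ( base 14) 85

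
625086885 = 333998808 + 291088077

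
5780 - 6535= - 755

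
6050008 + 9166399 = 15216407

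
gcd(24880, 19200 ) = 80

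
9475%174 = 79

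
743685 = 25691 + 717994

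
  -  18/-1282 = 9/641 = 0.01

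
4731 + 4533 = 9264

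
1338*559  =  747942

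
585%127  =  77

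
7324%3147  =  1030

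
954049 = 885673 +68376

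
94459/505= 187 + 24/505 =187.05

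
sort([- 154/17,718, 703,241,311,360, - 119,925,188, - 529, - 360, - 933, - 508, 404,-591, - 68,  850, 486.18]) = [ - 933,- 591, - 529,  -  508, - 360,-119,-68, - 154/17,188,241,311,360,404,486.18,703,718,850,  925] 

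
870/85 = 174/17 = 10.24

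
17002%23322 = 17002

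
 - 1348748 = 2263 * ( -596 ) 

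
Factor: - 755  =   -5^1*151^1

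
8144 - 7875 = 269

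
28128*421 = 11841888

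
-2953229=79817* (-37 )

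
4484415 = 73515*61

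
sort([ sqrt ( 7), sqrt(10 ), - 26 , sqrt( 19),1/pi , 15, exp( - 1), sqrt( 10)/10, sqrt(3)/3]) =[ - 26,sqrt(10) /10,  1/pi , exp ( - 1) , sqrt( 3)/3,sqrt(7),  sqrt(10), sqrt(19) , 15]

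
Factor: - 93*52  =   - 4836= -2^2*3^1*13^1*31^1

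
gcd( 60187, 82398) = 1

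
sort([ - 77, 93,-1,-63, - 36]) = [  -  77,  -  63,-36,  -  1 , 93 ]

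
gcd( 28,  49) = 7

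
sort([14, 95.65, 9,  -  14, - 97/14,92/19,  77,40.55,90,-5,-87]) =[- 87,  -  14, -97/14, - 5,92/19,9,14,40.55,77 , 90, 95.65] 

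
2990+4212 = 7202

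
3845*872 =3352840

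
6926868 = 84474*82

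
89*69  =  6141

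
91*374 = 34034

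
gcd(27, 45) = 9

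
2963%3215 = 2963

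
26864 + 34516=61380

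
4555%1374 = 433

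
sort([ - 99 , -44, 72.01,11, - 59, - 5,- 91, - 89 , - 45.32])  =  [ - 99, - 91,  -  89, - 59,-45.32,-44, -5, 11,72.01]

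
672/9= 74 + 2/3= 74.67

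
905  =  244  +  661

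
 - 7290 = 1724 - 9014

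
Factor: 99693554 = 2^1*353^1*141209^1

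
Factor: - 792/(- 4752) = 2^ ( - 1)*3^( - 1)  =  1/6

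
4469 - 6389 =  - 1920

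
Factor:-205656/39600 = - 2^( - 1) * 3^(  -  1 )*5^( - 2)*19^1*41^1 = -779/150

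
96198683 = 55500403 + 40698280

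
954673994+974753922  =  1929427916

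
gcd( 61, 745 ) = 1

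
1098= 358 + 740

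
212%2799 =212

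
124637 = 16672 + 107965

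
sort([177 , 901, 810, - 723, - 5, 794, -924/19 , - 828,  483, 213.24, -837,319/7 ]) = [ - 837, - 828, - 723, - 924/19,  -  5,319/7, 177 , 213.24,  483,794, 810, 901]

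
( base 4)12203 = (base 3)120112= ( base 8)643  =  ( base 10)419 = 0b110100011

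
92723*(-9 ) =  - 834507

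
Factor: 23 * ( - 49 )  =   - 1127 = -7^2*23^1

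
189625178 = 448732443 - 259107265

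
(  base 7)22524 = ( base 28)79B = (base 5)141001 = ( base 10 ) 5751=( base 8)13167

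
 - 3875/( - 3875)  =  1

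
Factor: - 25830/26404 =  - 45/46 = - 2^ ( - 1 ) * 3^2*5^1*23^ ( - 1) 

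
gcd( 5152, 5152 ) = 5152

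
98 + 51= 149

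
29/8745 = 29/8745 =0.00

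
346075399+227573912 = 573649311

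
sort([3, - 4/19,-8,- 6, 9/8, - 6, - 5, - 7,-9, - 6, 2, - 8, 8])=[ - 9, - 8,-8, - 7, - 6, - 6,-6, - 5, - 4/19, 9/8,2,3, 8 ] 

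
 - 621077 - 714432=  - 1335509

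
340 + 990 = 1330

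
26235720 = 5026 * 5220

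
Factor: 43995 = 3^1*5^1*7^1*419^1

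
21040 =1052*20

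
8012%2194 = 1430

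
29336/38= 772 = 772.00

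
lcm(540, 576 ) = 8640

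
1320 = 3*440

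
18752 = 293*64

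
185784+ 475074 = 660858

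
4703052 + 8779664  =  13482716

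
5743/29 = 198  +  1/29 = 198.03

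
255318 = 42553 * 6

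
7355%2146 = 917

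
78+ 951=1029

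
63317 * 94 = 5951798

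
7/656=7/656 = 0.01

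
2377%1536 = 841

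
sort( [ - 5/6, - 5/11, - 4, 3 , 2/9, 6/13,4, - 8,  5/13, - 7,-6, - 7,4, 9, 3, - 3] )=[ - 8,-7, - 7, - 6, - 4, - 3, - 5/6, - 5/11,2/9,5/13,6/13,  3,3,4,4,9 ] 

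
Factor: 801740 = 2^2 * 5^1*40087^1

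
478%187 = 104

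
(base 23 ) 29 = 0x37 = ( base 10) 55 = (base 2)110111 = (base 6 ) 131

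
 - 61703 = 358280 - 419983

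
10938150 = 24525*446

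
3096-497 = 2599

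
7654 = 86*89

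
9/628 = 9/628 = 0.01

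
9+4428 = 4437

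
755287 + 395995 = 1151282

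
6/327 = 2/109 = 0.02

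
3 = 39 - 36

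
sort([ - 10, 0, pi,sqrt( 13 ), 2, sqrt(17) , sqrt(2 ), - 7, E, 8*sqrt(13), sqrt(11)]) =[-10,  -  7,0, sqrt(2 ), 2, E,  pi,sqrt(11), sqrt ( 13 ), sqrt( 17),8*sqrt(13)]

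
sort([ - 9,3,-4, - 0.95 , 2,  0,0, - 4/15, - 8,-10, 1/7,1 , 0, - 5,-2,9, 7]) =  [ - 10,- 9, - 8 ,  -  5,- 4,- 2,- 0.95, - 4/15 , 0,0,0, 1/7,1, 2,3,7,9] 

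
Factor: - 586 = - 2^1*293^1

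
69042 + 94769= 163811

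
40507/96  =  421 + 91/96 = 421.95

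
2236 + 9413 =11649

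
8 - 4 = 4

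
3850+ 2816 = 6666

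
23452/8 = 5863/2 = 2931.50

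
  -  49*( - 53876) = 2639924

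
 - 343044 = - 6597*52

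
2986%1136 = 714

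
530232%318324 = 211908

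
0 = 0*41614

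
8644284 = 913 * 9468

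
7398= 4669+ 2729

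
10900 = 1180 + 9720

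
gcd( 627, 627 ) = 627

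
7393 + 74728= 82121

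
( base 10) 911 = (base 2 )1110001111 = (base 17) 32a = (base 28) 14F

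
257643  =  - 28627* ( - 9) 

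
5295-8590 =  - 3295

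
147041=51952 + 95089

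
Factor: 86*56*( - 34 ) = - 163744  =  - 2^5*7^1*17^1*43^1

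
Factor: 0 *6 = 0^1=0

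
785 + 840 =1625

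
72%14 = 2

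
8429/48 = 175 + 29/48 = 175.60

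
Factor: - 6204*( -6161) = 38222844= 2^2*3^1*11^1*47^1*61^1  *101^1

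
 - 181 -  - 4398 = 4217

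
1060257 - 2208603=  - 1148346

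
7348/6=1224+2/3 = 1224.67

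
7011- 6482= 529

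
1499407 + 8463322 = 9962729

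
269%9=8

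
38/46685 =38/46685  =  0.00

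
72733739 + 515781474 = 588515213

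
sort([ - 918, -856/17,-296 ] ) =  [ - 918, - 296, - 856/17]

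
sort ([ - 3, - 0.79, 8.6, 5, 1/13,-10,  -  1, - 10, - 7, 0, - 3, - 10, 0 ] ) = [-10,-10,  -  10, - 7,-3, - 3, - 1,  -  0.79, 0,0, 1/13, 5, 8.6 ] 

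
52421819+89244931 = 141666750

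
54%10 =4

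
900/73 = 900/73 = 12.33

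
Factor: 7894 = 2^1*3947^1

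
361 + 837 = 1198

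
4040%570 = 50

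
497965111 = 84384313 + 413580798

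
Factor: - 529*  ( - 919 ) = 486151 = 23^2*919^1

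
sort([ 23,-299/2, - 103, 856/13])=[ - 299/2,- 103,23, 856/13]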